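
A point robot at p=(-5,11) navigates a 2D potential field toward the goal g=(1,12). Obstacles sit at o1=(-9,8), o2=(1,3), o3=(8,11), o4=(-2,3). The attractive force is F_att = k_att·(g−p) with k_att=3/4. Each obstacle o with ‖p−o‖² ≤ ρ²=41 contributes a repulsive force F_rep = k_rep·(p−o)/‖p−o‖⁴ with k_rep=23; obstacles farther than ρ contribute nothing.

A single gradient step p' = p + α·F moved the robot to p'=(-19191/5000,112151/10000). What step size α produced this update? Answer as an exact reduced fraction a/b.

F_att = 3/4·(g−p) = 3/4·(6,1) = (4.5000,0.7500)
o1: d²=25 ≤ ρ²=41; F_rep = 23·(4,3)/25² = (0.1472,0.1104)
o2: d²=100 > ρ²=41 → inactive
o3: d²=169 > ρ²=41 → inactive
o4: d²=73 > ρ²=41 → inactive
F = F_att + ΣF_rep = (4.6472,0.8604)
Δp = p'−p = (1.1618,0.2151); α = Δx/Fx = (5809/5000) / (5809/1250) = 1/4
check: Δy/Fy = (2151/10000) / (2151/2500) = 1/4 ✓

α = 1/4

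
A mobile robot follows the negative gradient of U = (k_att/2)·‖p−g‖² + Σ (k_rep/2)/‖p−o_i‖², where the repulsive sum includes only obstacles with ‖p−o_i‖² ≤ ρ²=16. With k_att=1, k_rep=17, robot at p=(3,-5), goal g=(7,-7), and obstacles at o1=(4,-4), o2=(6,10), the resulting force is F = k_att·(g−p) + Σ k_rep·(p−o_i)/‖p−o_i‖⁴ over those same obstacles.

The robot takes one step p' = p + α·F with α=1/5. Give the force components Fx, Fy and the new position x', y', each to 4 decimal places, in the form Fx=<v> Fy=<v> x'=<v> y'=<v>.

Fx=-0.2500 Fy=-6.2500 x'=2.9500 y'=-6.2500

F_att = 1·(g−p) = 1·(4,-2) = (4.0000,-2.0000)
o1: d²=2 ≤ ρ²=16; F_rep = 17·(-1,-1)/2² = (-4.2500,-4.2500)
o2: d²=234 > ρ²=16 → inactive
F = F_att + ΣF_rep = (-0.2500,-6.2500)
p' = p + 1/5·F = (2.9500,-6.2500)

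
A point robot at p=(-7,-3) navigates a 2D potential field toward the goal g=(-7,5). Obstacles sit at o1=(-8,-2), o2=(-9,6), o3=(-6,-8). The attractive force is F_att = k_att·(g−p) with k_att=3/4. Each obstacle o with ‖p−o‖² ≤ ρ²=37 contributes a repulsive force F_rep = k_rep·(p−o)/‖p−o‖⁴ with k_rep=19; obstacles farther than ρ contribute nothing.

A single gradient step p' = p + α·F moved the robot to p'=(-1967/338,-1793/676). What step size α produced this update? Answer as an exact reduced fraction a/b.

α = 1/4

F_att = 3/4·(g−p) = 3/4·(0,8) = (0.0000,6.0000)
o1: d²=2 ≤ ρ²=37; F_rep = 19·(1,-1)/2² = (4.7500,-4.7500)
o2: d²=85 > ρ²=37 → inactive
o3: d²=26 ≤ ρ²=37; F_rep = 19·(-1,5)/26² = (-0.0281,0.1405)
F = F_att + ΣF_rep = (4.7219,1.3905)
Δp = p'−p = (1.1805,0.3476); α = Δx/Fx = (399/338) / (798/169) = 1/4
check: Δy/Fy = (235/676) / (235/169) = 1/4 ✓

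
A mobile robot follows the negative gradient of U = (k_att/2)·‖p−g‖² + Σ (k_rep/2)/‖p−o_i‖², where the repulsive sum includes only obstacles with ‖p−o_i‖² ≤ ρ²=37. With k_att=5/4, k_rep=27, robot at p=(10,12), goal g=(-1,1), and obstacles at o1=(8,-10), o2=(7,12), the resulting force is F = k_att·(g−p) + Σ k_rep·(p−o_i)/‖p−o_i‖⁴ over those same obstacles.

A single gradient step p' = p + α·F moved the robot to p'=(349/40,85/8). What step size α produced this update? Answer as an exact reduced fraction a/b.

F_att = 5/4·(g−p) = 5/4·(-11,-11) = (-13.7500,-13.7500)
o1: d²=488 > ρ²=37 → inactive
o2: d²=9 ≤ ρ²=37; F_rep = 27·(3,0)/9² = (1.0000,0.0000)
F = F_att + ΣF_rep = (-12.7500,-13.7500)
Δp = p'−p = (-1.2750,-1.3750); α = Δx/Fx = (-51/40) / (-51/4) = 1/10
check: Δy/Fy = (-11/8) / (-55/4) = 1/10 ✓

α = 1/10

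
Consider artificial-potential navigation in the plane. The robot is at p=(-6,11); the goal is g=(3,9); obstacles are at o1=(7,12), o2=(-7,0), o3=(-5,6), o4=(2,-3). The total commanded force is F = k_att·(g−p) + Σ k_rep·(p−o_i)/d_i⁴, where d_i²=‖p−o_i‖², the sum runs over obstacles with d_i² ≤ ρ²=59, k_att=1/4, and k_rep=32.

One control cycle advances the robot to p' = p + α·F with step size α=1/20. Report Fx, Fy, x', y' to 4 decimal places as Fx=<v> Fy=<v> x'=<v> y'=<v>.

F_att = 1/4·(g−p) = 1/4·(9,-2) = (2.2500,-0.5000)
o1: d²=170 > ρ²=59 → inactive
o2: d²=122 > ρ²=59 → inactive
o3: d²=26 ≤ ρ²=59; F_rep = 32·(-1,5)/26² = (-0.0473,0.2367)
o4: d²=260 > ρ²=59 → inactive
F = F_att + ΣF_rep = (2.2027,-0.2633)
p' = p + 1/20·F = (-5.8899,10.9868)

Fx=2.2027 Fy=-0.2633 x'=-5.8899 y'=10.9868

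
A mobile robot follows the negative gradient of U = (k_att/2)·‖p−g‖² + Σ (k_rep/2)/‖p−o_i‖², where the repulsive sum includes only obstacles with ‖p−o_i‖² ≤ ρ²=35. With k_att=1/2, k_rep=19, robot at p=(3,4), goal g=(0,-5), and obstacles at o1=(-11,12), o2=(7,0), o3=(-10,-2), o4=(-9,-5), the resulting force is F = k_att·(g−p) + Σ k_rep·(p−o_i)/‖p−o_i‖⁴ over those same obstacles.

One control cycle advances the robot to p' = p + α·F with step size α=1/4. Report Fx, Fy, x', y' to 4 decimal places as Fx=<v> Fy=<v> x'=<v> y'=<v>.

Fx=-1.5742 Fy=-4.4258 x'=2.6064 y'=2.8936

F_att = 1/2·(g−p) = 1/2·(-3,-9) = (-1.5000,-4.5000)
o1: d²=260 > ρ²=35 → inactive
o2: d²=32 ≤ ρ²=35; F_rep = 19·(-4,4)/32² = (-0.0742,0.0742)
o3: d²=205 > ρ²=35 → inactive
o4: d²=225 > ρ²=35 → inactive
F = F_att + ΣF_rep = (-1.5742,-4.4258)
p' = p + 1/4·F = (2.6064,2.8936)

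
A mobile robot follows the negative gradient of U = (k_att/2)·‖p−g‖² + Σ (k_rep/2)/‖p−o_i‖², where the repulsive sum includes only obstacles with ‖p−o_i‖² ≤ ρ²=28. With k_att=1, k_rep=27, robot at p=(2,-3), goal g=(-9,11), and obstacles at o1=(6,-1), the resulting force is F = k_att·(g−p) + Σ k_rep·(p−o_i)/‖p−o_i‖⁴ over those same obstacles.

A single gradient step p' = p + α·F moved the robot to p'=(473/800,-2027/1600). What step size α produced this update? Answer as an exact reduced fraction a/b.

F_att = 1·(g−p) = 1·(-11,14) = (-11.0000,14.0000)
o1: d²=20 ≤ ρ²=28; F_rep = 27·(-4,-2)/20² = (-0.2700,-0.1350)
F = F_att + ΣF_rep = (-11.2700,13.8650)
Δp = p'−p = (-1.4087,1.7331); α = Δx/Fx = (-1127/800) / (-1127/100) = 1/8
check: Δy/Fy = (2773/1600) / (2773/200) = 1/8 ✓

α = 1/8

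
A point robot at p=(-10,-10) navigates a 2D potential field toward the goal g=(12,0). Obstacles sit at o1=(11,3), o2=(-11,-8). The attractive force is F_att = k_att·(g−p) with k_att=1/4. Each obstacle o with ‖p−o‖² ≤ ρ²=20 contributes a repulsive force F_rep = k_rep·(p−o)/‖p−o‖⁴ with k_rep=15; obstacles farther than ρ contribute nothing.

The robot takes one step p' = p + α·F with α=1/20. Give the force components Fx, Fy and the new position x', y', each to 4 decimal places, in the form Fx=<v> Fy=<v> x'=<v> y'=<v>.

Fx=6.1000 Fy=1.3000 x'=-9.6950 y'=-9.9350

F_att = 1/4·(g−p) = 1/4·(22,10) = (5.5000,2.5000)
o1: d²=610 > ρ²=20 → inactive
o2: d²=5 ≤ ρ²=20; F_rep = 15·(1,-2)/5² = (0.6000,-1.2000)
F = F_att + ΣF_rep = (6.1000,1.3000)
p' = p + 1/20·F = (-9.6950,-9.9350)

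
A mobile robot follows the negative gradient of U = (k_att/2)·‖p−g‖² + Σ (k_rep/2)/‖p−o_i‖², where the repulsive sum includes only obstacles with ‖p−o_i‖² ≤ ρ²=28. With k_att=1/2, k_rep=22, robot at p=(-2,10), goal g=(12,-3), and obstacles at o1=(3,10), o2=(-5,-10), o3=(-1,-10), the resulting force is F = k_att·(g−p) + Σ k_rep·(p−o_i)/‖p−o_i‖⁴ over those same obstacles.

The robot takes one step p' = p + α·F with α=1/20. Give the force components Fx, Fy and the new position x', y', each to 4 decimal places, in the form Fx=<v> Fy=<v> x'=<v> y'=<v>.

F_att = 1/2·(g−p) = 1/2·(14,-13) = (7.0000,-6.5000)
o1: d²=25 ≤ ρ²=28; F_rep = 22·(-5,0)/25² = (-0.1760,0.0000)
o2: d²=409 > ρ²=28 → inactive
o3: d²=401 > ρ²=28 → inactive
F = F_att + ΣF_rep = (6.8240,-6.5000)
p' = p + 1/20·F = (-1.6588,9.6750)

Fx=6.8240 Fy=-6.5000 x'=-1.6588 y'=9.6750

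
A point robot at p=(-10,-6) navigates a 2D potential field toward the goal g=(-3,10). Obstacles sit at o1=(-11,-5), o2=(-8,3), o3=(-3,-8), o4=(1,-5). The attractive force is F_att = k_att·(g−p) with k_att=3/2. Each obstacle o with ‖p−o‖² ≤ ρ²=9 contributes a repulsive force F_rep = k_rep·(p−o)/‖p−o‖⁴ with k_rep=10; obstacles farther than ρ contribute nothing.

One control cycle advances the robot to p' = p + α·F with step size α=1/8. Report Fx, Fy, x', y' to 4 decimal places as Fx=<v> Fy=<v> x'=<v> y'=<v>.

Fx=13.0000 Fy=21.5000 x'=-8.3750 y'=-3.3125

F_att = 3/2·(g−p) = 3/2·(7,16) = (10.5000,24.0000)
o1: d²=2 ≤ ρ²=9; F_rep = 10·(1,-1)/2² = (2.5000,-2.5000)
o2: d²=85 > ρ²=9 → inactive
o3: d²=53 > ρ²=9 → inactive
o4: d²=122 > ρ²=9 → inactive
F = F_att + ΣF_rep = (13.0000,21.5000)
p' = p + 1/8·F = (-8.3750,-3.3125)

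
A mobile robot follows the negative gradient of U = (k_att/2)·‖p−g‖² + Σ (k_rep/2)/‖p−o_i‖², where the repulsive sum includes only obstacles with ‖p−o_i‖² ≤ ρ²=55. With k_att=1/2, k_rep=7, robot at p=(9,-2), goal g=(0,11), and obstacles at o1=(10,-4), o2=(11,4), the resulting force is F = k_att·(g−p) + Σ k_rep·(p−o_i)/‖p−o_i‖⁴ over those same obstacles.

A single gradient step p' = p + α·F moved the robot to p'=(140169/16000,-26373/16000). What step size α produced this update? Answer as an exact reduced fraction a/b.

α = 1/20

F_att = 1/2·(g−p) = 1/2·(-9,13) = (-4.5000,6.5000)
o1: d²=5 ≤ ρ²=55; F_rep = 7·(-1,2)/5² = (-0.2800,0.5600)
o2: d²=40 ≤ ρ²=55; F_rep = 7·(-2,-6)/40² = (-0.0088,-0.0262)
F = F_att + ΣF_rep = (-4.7888,7.0338)
Δp = p'−p = (-0.2394,0.3517); α = Δx/Fx = (-3831/16000) / (-3831/800) = 1/20
check: Δy/Fy = (5627/16000) / (5627/800) = 1/20 ✓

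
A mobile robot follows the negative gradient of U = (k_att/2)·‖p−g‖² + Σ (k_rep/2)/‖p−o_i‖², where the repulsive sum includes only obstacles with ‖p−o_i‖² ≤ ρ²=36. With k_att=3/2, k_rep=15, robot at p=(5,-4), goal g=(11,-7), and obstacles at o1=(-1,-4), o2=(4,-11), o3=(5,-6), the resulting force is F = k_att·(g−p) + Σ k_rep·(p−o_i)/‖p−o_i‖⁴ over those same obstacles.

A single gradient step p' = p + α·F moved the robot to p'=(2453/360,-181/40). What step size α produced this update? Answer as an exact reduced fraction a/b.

α = 1/5

F_att = 3/2·(g−p) = 3/2·(6,-3) = (9.0000,-4.5000)
o1: d²=36 ≤ ρ²=36; F_rep = 15·(6,0)/36² = (0.0694,0.0000)
o2: d²=50 > ρ²=36 → inactive
o3: d²=4 ≤ ρ²=36; F_rep = 15·(0,2)/4² = (0.0000,1.8750)
F = F_att + ΣF_rep = (9.0694,-2.6250)
Δp = p'−p = (1.8139,-0.5250); α = Δx/Fx = (653/360) / (653/72) = 1/5
check: Δy/Fy = (-21/40) / (-21/8) = 1/5 ✓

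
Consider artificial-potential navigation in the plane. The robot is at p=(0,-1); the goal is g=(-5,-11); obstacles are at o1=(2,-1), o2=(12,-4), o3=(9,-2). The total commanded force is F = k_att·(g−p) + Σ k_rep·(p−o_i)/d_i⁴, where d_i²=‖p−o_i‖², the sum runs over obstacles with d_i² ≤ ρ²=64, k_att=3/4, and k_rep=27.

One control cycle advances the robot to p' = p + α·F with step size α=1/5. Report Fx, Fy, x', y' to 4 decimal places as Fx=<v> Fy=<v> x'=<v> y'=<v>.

Fx=-7.1250 Fy=-7.5000 x'=-1.4250 y'=-2.5000

F_att = 3/4·(g−p) = 3/4·(-5,-10) = (-3.7500,-7.5000)
o1: d²=4 ≤ ρ²=64; F_rep = 27·(-2,0)/4² = (-3.3750,0.0000)
o2: d²=153 > ρ²=64 → inactive
o3: d²=82 > ρ²=64 → inactive
F = F_att + ΣF_rep = (-7.1250,-7.5000)
p' = p + 1/5·F = (-1.4250,-2.5000)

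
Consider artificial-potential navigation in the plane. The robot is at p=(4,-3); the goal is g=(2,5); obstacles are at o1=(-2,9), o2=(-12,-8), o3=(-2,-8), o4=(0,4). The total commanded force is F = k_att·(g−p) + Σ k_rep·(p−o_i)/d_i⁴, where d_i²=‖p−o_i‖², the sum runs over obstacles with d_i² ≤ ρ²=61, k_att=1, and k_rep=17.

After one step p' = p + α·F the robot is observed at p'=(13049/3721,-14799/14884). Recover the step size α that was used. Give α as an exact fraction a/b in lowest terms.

α = 1/4

F_att = 1·(g−p) = 1·(-2,8) = (-2.0000,8.0000)
o1: d²=180 > ρ²=61 → inactive
o2: d²=281 > ρ²=61 → inactive
o3: d²=61 ≤ ρ²=61; F_rep = 17·(6,5)/61² = (0.0274,0.0228)
o4: d²=65 > ρ²=61 → inactive
F = F_att + ΣF_rep = (-1.9726,8.0228)
Δp = p'−p = (-0.4931,2.0057); α = Δx/Fx = (-1835/3721) / (-7340/3721) = 1/4
check: Δy/Fy = (29853/14884) / (29853/3721) = 1/4 ✓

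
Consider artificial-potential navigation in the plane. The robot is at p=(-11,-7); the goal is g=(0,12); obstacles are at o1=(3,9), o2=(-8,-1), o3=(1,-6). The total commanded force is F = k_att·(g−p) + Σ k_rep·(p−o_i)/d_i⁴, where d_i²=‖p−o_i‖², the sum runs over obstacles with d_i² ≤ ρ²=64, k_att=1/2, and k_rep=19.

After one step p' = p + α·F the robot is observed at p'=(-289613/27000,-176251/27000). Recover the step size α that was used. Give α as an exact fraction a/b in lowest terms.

α = 1/20

F_att = 1/2·(g−p) = 1/2·(11,19) = (5.5000,9.5000)
o1: d²=452 > ρ²=64 → inactive
o2: d²=45 ≤ ρ²=64; F_rep = 19·(-3,-6)/45² = (-0.0281,-0.0563)
o3: d²=145 > ρ²=64 → inactive
F = F_att + ΣF_rep = (5.4719,9.4437)
Δp = p'−p = (0.2736,0.4722); α = Δx/Fx = (7387/27000) / (7387/1350) = 1/20
check: Δy/Fy = (12749/27000) / (12749/1350) = 1/20 ✓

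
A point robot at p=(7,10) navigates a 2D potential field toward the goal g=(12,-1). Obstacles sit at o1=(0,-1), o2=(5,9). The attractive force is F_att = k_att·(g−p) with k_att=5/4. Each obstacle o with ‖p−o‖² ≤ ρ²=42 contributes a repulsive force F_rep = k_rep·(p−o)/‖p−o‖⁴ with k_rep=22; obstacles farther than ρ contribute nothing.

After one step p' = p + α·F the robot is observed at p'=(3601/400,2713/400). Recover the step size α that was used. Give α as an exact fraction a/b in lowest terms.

α = 1/4

F_att = 5/4·(g−p) = 5/4·(5,-11) = (6.2500,-13.7500)
o1: d²=170 > ρ²=42 → inactive
o2: d²=5 ≤ ρ²=42; F_rep = 22·(2,1)/5² = (1.7600,0.8800)
F = F_att + ΣF_rep = (8.0100,-12.8700)
Δp = p'−p = (2.0025,-3.2175); α = Δx/Fx = (801/400) / (801/100) = 1/4
check: Δy/Fy = (-1287/400) / (-1287/100) = 1/4 ✓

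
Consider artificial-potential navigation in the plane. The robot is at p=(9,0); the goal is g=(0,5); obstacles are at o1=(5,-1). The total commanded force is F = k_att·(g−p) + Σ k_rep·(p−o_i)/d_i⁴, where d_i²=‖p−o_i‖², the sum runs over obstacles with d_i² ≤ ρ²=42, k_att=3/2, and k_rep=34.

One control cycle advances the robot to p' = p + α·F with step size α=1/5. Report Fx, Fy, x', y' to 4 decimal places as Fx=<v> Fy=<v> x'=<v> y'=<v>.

F_att = 3/2·(g−p) = 3/2·(-9,5) = (-13.5000,7.5000)
o1: d²=17 ≤ ρ²=42; F_rep = 34·(4,1)/17² = (0.4706,0.1176)
F = F_att + ΣF_rep = (-13.0294,7.6176)
p' = p + 1/5·F = (6.3941,1.5235)

Fx=-13.0294 Fy=7.6176 x'=6.3941 y'=1.5235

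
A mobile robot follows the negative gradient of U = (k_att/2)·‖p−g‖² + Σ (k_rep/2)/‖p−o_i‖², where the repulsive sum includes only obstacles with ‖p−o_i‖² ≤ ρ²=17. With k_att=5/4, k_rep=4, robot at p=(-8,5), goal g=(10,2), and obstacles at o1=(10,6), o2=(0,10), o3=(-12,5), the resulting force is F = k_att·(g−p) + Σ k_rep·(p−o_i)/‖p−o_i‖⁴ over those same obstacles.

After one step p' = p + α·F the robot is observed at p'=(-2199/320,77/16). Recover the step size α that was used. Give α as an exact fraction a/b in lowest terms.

α = 1/20

F_att = 5/4·(g−p) = 5/4·(18,-3) = (22.5000,-3.7500)
o1: d²=325 > ρ²=17 → inactive
o2: d²=89 > ρ²=17 → inactive
o3: d²=16 ≤ ρ²=17; F_rep = 4·(4,0)/16² = (0.0625,0.0000)
F = F_att + ΣF_rep = (22.5625,-3.7500)
Δp = p'−p = (1.1281,-0.1875); α = Δx/Fx = (361/320) / (361/16) = 1/20
check: Δy/Fy = (-3/16) / (-15/4) = 1/20 ✓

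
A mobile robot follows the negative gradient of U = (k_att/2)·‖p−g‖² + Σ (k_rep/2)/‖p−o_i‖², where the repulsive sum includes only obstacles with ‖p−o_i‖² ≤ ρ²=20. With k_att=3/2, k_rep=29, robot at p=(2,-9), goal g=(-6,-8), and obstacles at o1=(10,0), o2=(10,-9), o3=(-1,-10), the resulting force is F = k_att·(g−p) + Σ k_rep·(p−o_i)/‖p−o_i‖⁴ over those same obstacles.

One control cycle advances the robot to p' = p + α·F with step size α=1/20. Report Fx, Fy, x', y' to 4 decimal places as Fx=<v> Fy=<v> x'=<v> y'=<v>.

Fx=-11.1300 Fy=1.7900 x'=1.4435 y'=-8.9105

F_att = 3/2·(g−p) = 3/2·(-8,1) = (-12.0000,1.5000)
o1: d²=145 > ρ²=20 → inactive
o2: d²=64 > ρ²=20 → inactive
o3: d²=10 ≤ ρ²=20; F_rep = 29·(3,1)/10² = (0.8700,0.2900)
F = F_att + ΣF_rep = (-11.1300,1.7900)
p' = p + 1/20·F = (1.4435,-8.9105)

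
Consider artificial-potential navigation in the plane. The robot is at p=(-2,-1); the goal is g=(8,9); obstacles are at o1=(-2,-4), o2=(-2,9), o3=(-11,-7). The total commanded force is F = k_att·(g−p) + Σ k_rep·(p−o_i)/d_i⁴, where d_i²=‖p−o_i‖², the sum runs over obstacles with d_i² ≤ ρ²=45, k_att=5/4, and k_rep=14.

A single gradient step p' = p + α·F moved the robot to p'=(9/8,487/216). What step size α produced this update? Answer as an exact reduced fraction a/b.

F_att = 5/4·(g−p) = 5/4·(10,10) = (12.5000,12.5000)
o1: d²=9 ≤ ρ²=45; F_rep = 14·(0,3)/9² = (0.0000,0.5185)
o2: d²=100 > ρ²=45 → inactive
o3: d²=117 > ρ²=45 → inactive
F = F_att + ΣF_rep = (12.5000,13.0185)
Δp = p'−p = (3.1250,3.2546); α = Δx/Fx = (25/8) / (25/2) = 1/4
check: Δy/Fy = (703/216) / (703/54) = 1/4 ✓

α = 1/4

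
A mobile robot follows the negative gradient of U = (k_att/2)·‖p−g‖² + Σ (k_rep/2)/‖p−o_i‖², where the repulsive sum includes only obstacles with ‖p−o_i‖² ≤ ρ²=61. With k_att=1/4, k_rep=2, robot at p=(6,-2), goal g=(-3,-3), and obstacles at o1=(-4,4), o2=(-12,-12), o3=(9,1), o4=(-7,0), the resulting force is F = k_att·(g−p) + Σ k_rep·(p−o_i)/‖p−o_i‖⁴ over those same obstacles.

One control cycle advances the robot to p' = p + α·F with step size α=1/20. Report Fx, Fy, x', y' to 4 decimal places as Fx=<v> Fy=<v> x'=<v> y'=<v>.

F_att = 1/4·(g−p) = 1/4·(-9,-1) = (-2.2500,-0.2500)
o1: d²=136 > ρ²=61 → inactive
o2: d²=424 > ρ²=61 → inactive
o3: d²=18 ≤ ρ²=61; F_rep = 2·(-3,-3)/18² = (-0.0185,-0.0185)
o4: d²=173 > ρ²=61 → inactive
F = F_att + ΣF_rep = (-2.2685,-0.2685)
p' = p + 1/20·F = (5.8866,-2.0134)

Fx=-2.2685 Fy=-0.2685 x'=5.8866 y'=-2.0134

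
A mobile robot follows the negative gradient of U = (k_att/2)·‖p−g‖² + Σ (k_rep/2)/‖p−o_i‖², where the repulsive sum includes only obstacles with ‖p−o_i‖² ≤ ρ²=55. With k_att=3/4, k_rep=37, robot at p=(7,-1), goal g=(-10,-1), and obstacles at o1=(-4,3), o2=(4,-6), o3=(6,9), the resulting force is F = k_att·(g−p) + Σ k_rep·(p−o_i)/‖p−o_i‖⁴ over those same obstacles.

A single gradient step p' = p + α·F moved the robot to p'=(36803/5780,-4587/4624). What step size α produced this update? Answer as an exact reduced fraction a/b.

α = 1/20

F_att = 3/4·(g−p) = 3/4·(-17,0) = (-12.7500,0.0000)
o1: d²=137 > ρ²=55 → inactive
o2: d²=34 ≤ ρ²=55; F_rep = 37·(3,5)/34² = (0.0960,0.1600)
o3: d²=101 > ρ²=55 → inactive
F = F_att + ΣF_rep = (-12.6540,0.1600)
Δp = p'−p = (-0.6327,0.0080); α = Δx/Fx = (-3657/5780) / (-3657/289) = 1/20
check: Δy/Fy = (37/4624) / (185/1156) = 1/20 ✓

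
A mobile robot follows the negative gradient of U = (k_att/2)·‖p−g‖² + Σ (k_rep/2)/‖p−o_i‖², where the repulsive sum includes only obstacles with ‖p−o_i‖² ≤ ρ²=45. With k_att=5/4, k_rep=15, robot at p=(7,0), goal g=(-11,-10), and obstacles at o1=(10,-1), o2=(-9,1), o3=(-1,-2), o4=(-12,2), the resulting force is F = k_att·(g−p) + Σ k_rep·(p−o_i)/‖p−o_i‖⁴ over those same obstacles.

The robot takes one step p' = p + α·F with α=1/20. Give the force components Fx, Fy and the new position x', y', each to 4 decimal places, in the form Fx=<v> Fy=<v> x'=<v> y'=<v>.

Fx=-22.9500 Fy=-12.3500 x'=5.8525 y'=-0.6175

F_att = 5/4·(g−p) = 5/4·(-18,-10) = (-22.5000,-12.5000)
o1: d²=10 ≤ ρ²=45; F_rep = 15·(-3,1)/10² = (-0.4500,0.1500)
o2: d²=257 > ρ²=45 → inactive
o3: d²=68 > ρ²=45 → inactive
o4: d²=365 > ρ²=45 → inactive
F = F_att + ΣF_rep = (-22.9500,-12.3500)
p' = p + 1/20·F = (5.8525,-0.6175)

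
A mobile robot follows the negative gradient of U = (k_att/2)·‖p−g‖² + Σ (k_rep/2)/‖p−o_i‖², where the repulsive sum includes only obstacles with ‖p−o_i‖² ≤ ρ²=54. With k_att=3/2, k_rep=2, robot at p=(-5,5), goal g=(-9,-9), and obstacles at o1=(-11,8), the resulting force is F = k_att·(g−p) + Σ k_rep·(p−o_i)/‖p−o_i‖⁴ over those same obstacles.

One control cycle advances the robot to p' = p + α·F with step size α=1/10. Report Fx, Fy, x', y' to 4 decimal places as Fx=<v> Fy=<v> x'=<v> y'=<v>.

F_att = 3/2·(g−p) = 3/2·(-4,-14) = (-6.0000,-21.0000)
o1: d²=45 ≤ ρ²=54; F_rep = 2·(6,-3)/45² = (0.0059,-0.0030)
F = F_att + ΣF_rep = (-5.9941,-21.0030)
p' = p + 1/10·F = (-5.5994,2.8997)

Fx=-5.9941 Fy=-21.0030 x'=-5.5994 y'=2.8997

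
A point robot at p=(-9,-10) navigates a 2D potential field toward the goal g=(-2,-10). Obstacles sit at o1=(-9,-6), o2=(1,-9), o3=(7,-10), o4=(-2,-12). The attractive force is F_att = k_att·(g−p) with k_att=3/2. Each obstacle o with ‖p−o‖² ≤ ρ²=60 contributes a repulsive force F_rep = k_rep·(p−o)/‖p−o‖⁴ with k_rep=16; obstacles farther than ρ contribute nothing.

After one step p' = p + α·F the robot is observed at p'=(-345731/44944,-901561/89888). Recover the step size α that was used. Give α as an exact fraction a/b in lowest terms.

α = 1/8

F_att = 3/2·(g−p) = 3/2·(7,0) = (10.5000,0.0000)
o1: d²=16 ≤ ρ²=60; F_rep = 16·(0,-4)/16² = (0.0000,-0.2500)
o2: d²=101 > ρ²=60 → inactive
o3: d²=256 > ρ²=60 → inactive
o4: d²=53 ≤ ρ²=60; F_rep = 16·(-7,2)/53² = (-0.0399,0.0114)
F = F_att + ΣF_rep = (10.4601,-0.2386)
Δp = p'−p = (1.3075,-0.0298); α = Δx/Fx = (58765/44944) / (58765/5618) = 1/8
check: Δy/Fy = (-2681/89888) / (-2681/11236) = 1/8 ✓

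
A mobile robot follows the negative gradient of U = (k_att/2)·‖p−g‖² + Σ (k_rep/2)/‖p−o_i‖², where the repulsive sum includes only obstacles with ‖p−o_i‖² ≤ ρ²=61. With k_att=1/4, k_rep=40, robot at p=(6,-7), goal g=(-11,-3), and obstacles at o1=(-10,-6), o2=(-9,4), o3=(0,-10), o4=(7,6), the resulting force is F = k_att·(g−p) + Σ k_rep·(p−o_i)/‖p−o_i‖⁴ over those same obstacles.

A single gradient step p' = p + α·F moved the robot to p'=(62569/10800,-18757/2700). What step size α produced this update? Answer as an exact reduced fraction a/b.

F_att = 1/4·(g−p) = 1/4·(-17,4) = (-4.2500,1.0000)
o1: d²=257 > ρ²=61 → inactive
o2: d²=346 > ρ²=61 → inactive
o3: d²=45 ≤ ρ²=61; F_rep = 40·(6,3)/45² = (0.1185,0.0593)
o4: d²=170 > ρ²=61 → inactive
F = F_att + ΣF_rep = (-4.1315,1.0593)
Δp = p'−p = (-0.2066,0.0530); α = Δx/Fx = (-2231/10800) / (-2231/540) = 1/20
check: Δy/Fy = (143/2700) / (143/135) = 1/20 ✓

α = 1/20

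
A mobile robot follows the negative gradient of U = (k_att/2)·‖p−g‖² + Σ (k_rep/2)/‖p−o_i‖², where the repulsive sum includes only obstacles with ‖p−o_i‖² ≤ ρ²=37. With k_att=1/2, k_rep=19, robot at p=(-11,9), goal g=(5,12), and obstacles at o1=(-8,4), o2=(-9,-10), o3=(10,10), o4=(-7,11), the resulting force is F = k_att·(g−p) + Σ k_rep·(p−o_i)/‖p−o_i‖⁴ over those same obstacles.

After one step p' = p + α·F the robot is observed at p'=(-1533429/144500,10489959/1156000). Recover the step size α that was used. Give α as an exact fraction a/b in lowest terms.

α = 1/20

F_att = 1/2·(g−p) = 1/2·(16,3) = (8.0000,1.5000)
o1: d²=34 ≤ ρ²=37; F_rep = 19·(-3,5)/34² = (-0.0493,0.0822)
o2: d²=365 > ρ²=37 → inactive
o3: d²=442 > ρ²=37 → inactive
o4: d²=20 ≤ ρ²=37; F_rep = 19·(-4,-2)/20² = (-0.1900,-0.0950)
F = F_att + ΣF_rep = (7.7607,1.4872)
Δp = p'−p = (0.3880,0.0744); α = Δx/Fx = (56071/144500) / (56071/7225) = 1/20
check: Δy/Fy = (85959/1156000) / (85959/57800) = 1/20 ✓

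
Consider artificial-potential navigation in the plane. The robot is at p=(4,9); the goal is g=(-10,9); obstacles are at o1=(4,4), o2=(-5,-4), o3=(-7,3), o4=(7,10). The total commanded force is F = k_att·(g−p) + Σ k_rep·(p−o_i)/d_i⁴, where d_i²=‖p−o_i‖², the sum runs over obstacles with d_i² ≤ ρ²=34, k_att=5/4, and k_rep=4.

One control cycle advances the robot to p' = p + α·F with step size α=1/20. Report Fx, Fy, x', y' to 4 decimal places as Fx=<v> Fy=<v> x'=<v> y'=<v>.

Fx=-17.6200 Fy=-0.0080 x'=3.1190 y'=8.9996

F_att = 5/4·(g−p) = 5/4·(-14,0) = (-17.5000,0.0000)
o1: d²=25 ≤ ρ²=34; F_rep = 4·(0,5)/25² = (0.0000,0.0320)
o2: d²=250 > ρ²=34 → inactive
o3: d²=157 > ρ²=34 → inactive
o4: d²=10 ≤ ρ²=34; F_rep = 4·(-3,-1)/10² = (-0.1200,-0.0400)
F = F_att + ΣF_rep = (-17.6200,-0.0080)
p' = p + 1/20·F = (3.1190,8.9996)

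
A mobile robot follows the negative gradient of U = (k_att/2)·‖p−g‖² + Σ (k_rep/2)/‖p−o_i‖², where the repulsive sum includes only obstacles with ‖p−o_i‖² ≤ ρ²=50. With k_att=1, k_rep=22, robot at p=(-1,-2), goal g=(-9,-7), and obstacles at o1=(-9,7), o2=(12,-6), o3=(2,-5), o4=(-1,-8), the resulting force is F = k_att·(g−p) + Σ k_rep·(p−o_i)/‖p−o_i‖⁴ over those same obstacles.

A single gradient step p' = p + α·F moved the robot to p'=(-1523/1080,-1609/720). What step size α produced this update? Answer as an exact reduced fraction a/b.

F_att = 1·(g−p) = 1·(-8,-5) = (-8.0000,-5.0000)
o1: d²=145 > ρ²=50 → inactive
o2: d²=185 > ρ²=50 → inactive
o3: d²=18 ≤ ρ²=50; F_rep = 22·(-3,3)/18² = (-0.2037,0.2037)
o4: d²=36 ≤ ρ²=50; F_rep = 22·(0,6)/36² = (0.0000,0.1019)
F = F_att + ΣF_rep = (-8.2037,-4.6944)
Δp = p'−p = (-0.4102,-0.2347); α = Δx/Fx = (-443/1080) / (-443/54) = 1/20
check: Δy/Fy = (-169/720) / (-169/36) = 1/20 ✓

α = 1/20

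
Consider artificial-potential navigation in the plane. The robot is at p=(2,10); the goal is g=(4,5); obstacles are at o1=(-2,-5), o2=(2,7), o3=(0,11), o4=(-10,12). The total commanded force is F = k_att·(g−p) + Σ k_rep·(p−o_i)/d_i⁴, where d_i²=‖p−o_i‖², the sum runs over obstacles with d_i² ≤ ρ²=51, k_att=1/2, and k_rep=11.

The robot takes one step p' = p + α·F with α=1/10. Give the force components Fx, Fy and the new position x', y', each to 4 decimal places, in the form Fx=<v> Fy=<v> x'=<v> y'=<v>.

F_att = 1/2·(g−p) = 1/2·(2,-5) = (1.0000,-2.5000)
o1: d²=241 > ρ²=51 → inactive
o2: d²=9 ≤ ρ²=51; F_rep = 11·(0,3)/9² = (0.0000,0.4074)
o3: d²=5 ≤ ρ²=51; F_rep = 11·(2,-1)/5² = (0.8800,-0.4400)
o4: d²=148 > ρ²=51 → inactive
F = F_att + ΣF_rep = (1.8800,-2.5326)
p' = p + 1/10·F = (2.1880,9.7467)

Fx=1.8800 Fy=-2.5326 x'=2.1880 y'=9.7467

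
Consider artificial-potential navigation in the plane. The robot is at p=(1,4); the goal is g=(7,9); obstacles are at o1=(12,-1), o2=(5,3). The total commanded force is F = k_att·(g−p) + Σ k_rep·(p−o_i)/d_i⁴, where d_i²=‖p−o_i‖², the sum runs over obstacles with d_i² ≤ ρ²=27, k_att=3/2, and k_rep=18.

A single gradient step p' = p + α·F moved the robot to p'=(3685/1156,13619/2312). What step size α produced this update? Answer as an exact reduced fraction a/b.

α = 1/4

F_att = 3/2·(g−p) = 3/2·(6,5) = (9.0000,7.5000)
o1: d²=146 > ρ²=27 → inactive
o2: d²=17 ≤ ρ²=27; F_rep = 18·(-4,1)/17² = (-0.2491,0.0623)
F = F_att + ΣF_rep = (8.7509,7.5623)
Δp = p'−p = (2.1877,1.8906); α = Δx/Fx = (2529/1156) / (2529/289) = 1/4
check: Δy/Fy = (4371/2312) / (4371/578) = 1/4 ✓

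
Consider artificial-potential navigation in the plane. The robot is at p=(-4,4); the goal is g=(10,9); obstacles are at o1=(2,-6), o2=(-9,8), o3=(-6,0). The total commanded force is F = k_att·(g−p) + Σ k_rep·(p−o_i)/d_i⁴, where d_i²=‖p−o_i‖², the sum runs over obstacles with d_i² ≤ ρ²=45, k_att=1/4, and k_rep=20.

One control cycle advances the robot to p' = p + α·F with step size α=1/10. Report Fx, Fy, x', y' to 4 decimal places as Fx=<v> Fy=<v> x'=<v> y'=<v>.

Fx=3.6595 Fy=1.4024 x'=-3.6341 y'=4.1402

F_att = 1/4·(g−p) = 1/4·(14,5) = (3.5000,1.2500)
o1: d²=136 > ρ²=45 → inactive
o2: d²=41 ≤ ρ²=45; F_rep = 20·(5,-4)/41² = (0.0595,-0.0476)
o3: d²=20 ≤ ρ²=45; F_rep = 20·(2,4)/20² = (0.1000,0.2000)
F = F_att + ΣF_rep = (3.6595,1.4024)
p' = p + 1/10·F = (-3.6341,4.1402)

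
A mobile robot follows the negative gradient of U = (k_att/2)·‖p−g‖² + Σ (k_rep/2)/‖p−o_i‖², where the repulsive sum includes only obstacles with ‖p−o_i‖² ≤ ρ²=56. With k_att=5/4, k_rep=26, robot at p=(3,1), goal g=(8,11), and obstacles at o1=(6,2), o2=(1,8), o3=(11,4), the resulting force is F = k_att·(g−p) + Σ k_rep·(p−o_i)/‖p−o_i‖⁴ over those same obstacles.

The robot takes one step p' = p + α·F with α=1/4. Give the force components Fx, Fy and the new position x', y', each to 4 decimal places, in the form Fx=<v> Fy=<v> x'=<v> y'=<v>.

Fx=5.4885 Fy=12.1752 x'=4.3721 y'=4.0438

F_att = 5/4·(g−p) = 5/4·(5,10) = (6.2500,12.5000)
o1: d²=10 ≤ ρ²=56; F_rep = 26·(-3,-1)/10² = (-0.7800,-0.2600)
o2: d²=53 ≤ ρ²=56; F_rep = 26·(2,-7)/53² = (0.0185,-0.0648)
o3: d²=73 > ρ²=56 → inactive
F = F_att + ΣF_rep = (5.4885,12.1752)
p' = p + 1/4·F = (4.3721,4.0438)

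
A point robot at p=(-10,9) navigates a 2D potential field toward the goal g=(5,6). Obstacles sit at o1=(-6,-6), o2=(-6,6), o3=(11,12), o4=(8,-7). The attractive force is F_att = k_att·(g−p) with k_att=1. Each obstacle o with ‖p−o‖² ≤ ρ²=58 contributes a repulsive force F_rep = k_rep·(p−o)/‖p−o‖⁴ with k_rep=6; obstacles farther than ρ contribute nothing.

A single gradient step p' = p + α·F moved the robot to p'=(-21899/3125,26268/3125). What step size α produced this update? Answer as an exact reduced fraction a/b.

F_att = 1·(g−p) = 1·(15,-3) = (15.0000,-3.0000)
o1: d²=241 > ρ²=58 → inactive
o2: d²=25 ≤ ρ²=58; F_rep = 6·(-4,3)/25² = (-0.0384,0.0288)
o3: d²=450 > ρ²=58 → inactive
o4: d²=580 > ρ²=58 → inactive
F = F_att + ΣF_rep = (14.9616,-2.9712)
Δp = p'−p = (2.9923,-0.5942); α = Δx/Fx = (9351/3125) / (9351/625) = 1/5
check: Δy/Fy = (-1857/3125) / (-1857/625) = 1/5 ✓

α = 1/5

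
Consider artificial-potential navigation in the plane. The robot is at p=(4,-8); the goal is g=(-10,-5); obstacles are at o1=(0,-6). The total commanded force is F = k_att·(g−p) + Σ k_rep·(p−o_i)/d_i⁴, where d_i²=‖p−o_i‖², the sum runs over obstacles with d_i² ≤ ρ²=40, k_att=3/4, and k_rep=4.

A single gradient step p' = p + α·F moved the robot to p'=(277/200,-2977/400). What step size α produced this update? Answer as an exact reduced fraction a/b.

F_att = 3/4·(g−p) = 3/4·(-14,3) = (-10.5000,2.2500)
o1: d²=20 ≤ ρ²=40; F_rep = 4·(4,-2)/20² = (0.0400,-0.0200)
F = F_att + ΣF_rep = (-10.4600,2.2300)
Δp = p'−p = (-2.6150,0.5575); α = Δx/Fx = (-523/200) / (-523/50) = 1/4
check: Δy/Fy = (223/400) / (223/100) = 1/4 ✓

α = 1/4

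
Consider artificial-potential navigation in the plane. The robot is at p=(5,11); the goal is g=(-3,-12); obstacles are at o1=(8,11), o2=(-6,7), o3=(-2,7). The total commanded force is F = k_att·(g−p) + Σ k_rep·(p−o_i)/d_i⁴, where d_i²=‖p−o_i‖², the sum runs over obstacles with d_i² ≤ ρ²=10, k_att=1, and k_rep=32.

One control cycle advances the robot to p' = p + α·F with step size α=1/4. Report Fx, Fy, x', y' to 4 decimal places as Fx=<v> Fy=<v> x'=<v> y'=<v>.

F_att = 1·(g−p) = 1·(-8,-23) = (-8.0000,-23.0000)
o1: d²=9 ≤ ρ²=10; F_rep = 32·(-3,0)/9² = (-1.1852,0.0000)
o2: d²=137 > ρ²=10 → inactive
o3: d²=65 > ρ²=10 → inactive
F = F_att + ΣF_rep = (-9.1852,-23.0000)
p' = p + 1/4·F = (2.7037,5.2500)

Fx=-9.1852 Fy=-23.0000 x'=2.7037 y'=5.2500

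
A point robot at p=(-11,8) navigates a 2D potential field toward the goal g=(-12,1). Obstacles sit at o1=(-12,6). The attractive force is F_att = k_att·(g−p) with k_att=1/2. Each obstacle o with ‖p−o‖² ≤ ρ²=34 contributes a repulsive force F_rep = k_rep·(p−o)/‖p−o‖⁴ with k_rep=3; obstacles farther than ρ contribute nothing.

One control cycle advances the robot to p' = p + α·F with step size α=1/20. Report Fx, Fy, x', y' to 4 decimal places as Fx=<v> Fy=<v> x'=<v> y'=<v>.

F_att = 1/2·(g−p) = 1/2·(-1,-7) = (-0.5000,-3.5000)
o1: d²=5 ≤ ρ²=34; F_rep = 3·(1,2)/5² = (0.1200,0.2400)
F = F_att + ΣF_rep = (-0.3800,-3.2600)
p' = p + 1/20·F = (-11.0190,7.8370)

Fx=-0.3800 Fy=-3.2600 x'=-11.0190 y'=7.8370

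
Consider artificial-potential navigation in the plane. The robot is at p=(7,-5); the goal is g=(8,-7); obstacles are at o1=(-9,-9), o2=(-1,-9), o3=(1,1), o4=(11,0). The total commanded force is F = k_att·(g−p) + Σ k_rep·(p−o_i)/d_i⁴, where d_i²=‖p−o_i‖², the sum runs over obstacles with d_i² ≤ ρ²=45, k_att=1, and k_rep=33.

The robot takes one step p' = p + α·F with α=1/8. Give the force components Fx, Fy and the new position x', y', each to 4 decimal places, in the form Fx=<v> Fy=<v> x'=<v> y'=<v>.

F_att = 1·(g−p) = 1·(1,-2) = (1.0000,-2.0000)
o1: d²=272 > ρ²=45 → inactive
o2: d²=80 > ρ²=45 → inactive
o3: d²=72 > ρ²=45 → inactive
o4: d²=41 ≤ ρ²=45; F_rep = 33·(-4,-5)/41² = (-0.0785,-0.0982)
F = F_att + ΣF_rep = (0.9215,-2.0982)
p' = p + 1/8·F = (7.1152,-5.2623)

Fx=0.9215 Fy=-2.0982 x'=7.1152 y'=-5.2623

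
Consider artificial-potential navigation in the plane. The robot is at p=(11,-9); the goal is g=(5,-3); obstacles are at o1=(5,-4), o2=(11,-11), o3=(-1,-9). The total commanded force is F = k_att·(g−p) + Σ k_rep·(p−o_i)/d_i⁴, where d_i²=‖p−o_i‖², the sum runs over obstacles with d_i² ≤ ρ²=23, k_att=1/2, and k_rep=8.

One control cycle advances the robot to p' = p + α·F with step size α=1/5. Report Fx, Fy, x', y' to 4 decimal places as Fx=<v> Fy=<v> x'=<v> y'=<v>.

Fx=-3.0000 Fy=4.0000 x'=10.4000 y'=-8.2000

F_att = 1/2·(g−p) = 1/2·(-6,6) = (-3.0000,3.0000)
o1: d²=61 > ρ²=23 → inactive
o2: d²=4 ≤ ρ²=23; F_rep = 8·(0,2)/4² = (0.0000,1.0000)
o3: d²=144 > ρ²=23 → inactive
F = F_att + ΣF_rep = (-3.0000,4.0000)
p' = p + 1/5·F = (10.4000,-8.2000)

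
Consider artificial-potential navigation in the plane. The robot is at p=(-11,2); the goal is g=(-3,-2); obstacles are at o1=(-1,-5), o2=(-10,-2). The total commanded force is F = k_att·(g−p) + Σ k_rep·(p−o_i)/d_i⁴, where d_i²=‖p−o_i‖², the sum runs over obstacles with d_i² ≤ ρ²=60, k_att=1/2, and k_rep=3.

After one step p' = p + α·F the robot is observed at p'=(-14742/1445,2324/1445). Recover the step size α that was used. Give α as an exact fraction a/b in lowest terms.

α = 1/5

F_att = 1/2·(g−p) = 1/2·(8,-4) = (4.0000,-2.0000)
o1: d²=149 > ρ²=60 → inactive
o2: d²=17 ≤ ρ²=60; F_rep = 3·(-1,4)/17² = (-0.0104,0.0415)
F = F_att + ΣF_rep = (3.9896,-1.9585)
Δp = p'−p = (0.7979,-0.3917); α = Δx/Fx = (1153/1445) / (1153/289) = 1/5
check: Δy/Fy = (-566/1445) / (-566/289) = 1/5 ✓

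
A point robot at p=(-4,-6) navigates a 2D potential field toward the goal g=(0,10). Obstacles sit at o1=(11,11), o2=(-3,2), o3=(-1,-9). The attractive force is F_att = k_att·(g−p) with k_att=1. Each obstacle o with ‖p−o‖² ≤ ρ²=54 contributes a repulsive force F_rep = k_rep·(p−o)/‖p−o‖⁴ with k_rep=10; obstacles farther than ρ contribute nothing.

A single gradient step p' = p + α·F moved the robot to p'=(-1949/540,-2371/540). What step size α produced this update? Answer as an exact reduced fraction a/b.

α = 1/10

F_att = 1·(g−p) = 1·(4,16) = (4.0000,16.0000)
o1: d²=514 > ρ²=54 → inactive
o2: d²=65 > ρ²=54 → inactive
o3: d²=18 ≤ ρ²=54; F_rep = 10·(-3,3)/18² = (-0.0926,0.0926)
F = F_att + ΣF_rep = (3.9074,16.0926)
Δp = p'−p = (0.3907,1.6093); α = Δx/Fx = (211/540) / (211/54) = 1/10
check: Δy/Fy = (869/540) / (869/54) = 1/10 ✓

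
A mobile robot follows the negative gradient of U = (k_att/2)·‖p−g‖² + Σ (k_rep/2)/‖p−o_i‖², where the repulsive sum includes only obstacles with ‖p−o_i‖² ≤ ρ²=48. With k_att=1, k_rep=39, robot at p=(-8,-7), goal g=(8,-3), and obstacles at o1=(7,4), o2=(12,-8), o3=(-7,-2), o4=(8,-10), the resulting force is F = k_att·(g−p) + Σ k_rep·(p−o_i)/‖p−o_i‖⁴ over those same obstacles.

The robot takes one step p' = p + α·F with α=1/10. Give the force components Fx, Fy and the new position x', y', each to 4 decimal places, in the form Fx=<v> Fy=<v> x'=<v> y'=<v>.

Fx=15.9423 Fy=3.7115 x'=-6.4058 y'=-6.6288

F_att = 1·(g−p) = 1·(16,4) = (16.0000,4.0000)
o1: d²=346 > ρ²=48 → inactive
o2: d²=401 > ρ²=48 → inactive
o3: d²=26 ≤ ρ²=48; F_rep = 39·(-1,-5)/26² = (-0.0577,-0.2885)
o4: d²=265 > ρ²=48 → inactive
F = F_att + ΣF_rep = (15.9423,3.7115)
p' = p + 1/10·F = (-6.4058,-6.6288)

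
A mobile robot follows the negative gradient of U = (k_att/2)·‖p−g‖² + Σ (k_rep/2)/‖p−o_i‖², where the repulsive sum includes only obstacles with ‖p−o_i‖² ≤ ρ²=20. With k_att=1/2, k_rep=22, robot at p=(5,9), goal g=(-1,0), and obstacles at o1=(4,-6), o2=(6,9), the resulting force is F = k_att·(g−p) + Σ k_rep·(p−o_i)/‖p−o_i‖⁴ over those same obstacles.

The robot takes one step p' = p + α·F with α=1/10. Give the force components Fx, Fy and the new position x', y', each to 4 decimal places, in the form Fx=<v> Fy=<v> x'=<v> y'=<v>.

F_att = 1/2·(g−p) = 1/2·(-6,-9) = (-3.0000,-4.5000)
o1: d²=226 > ρ²=20 → inactive
o2: d²=1 ≤ ρ²=20; F_rep = 22·(-1,0)/1² = (-22.0000,0.0000)
F = F_att + ΣF_rep = (-25.0000,-4.5000)
p' = p + 1/10·F = (2.5000,8.5500)

Fx=-25.0000 Fy=-4.5000 x'=2.5000 y'=8.5500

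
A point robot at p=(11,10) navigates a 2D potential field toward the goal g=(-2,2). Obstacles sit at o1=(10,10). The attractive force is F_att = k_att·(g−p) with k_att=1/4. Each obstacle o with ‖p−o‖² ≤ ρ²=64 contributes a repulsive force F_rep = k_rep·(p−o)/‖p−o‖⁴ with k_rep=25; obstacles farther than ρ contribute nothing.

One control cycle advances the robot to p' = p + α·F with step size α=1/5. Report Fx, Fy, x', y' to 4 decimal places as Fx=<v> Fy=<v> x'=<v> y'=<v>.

F_att = 1/4·(g−p) = 1/4·(-13,-8) = (-3.2500,-2.0000)
o1: d²=1 ≤ ρ²=64; F_rep = 25·(1,0)/1² = (25.0000,0.0000)
F = F_att + ΣF_rep = (21.7500,-2.0000)
p' = p + 1/5·F = (15.3500,9.6000)

Fx=21.7500 Fy=-2.0000 x'=15.3500 y'=9.6000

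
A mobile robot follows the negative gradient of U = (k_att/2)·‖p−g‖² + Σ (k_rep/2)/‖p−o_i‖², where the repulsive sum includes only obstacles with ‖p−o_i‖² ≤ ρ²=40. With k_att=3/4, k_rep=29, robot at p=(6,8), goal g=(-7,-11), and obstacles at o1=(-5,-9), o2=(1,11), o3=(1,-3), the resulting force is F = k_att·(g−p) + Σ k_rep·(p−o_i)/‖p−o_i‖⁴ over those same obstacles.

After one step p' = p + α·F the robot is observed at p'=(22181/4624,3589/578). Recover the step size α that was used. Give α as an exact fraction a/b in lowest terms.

α = 1/8

F_att = 3/4·(g−p) = 3/4·(-13,-19) = (-9.7500,-14.2500)
o1: d²=410 > ρ²=40 → inactive
o2: d²=34 ≤ ρ²=40; F_rep = 29·(5,-3)/34² = (0.1254,-0.0753)
o3: d²=146 > ρ²=40 → inactive
F = F_att + ΣF_rep = (-9.6246,-14.3253)
Δp = p'−p = (-1.2031,-1.7907); α = Δx/Fx = (-5563/4624) / (-5563/578) = 1/8
check: Δy/Fy = (-1035/578) / (-4140/289) = 1/8 ✓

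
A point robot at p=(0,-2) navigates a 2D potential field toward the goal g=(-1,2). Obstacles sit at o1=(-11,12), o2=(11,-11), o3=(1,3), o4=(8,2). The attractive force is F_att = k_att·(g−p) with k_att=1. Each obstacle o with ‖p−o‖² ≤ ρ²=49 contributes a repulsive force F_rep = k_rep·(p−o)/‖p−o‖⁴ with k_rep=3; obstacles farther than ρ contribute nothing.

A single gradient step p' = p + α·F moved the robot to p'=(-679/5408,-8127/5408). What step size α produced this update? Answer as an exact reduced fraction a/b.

F_att = 1·(g−p) = 1·(-1,4) = (-1.0000,4.0000)
o1: d²=317 > ρ²=49 → inactive
o2: d²=202 > ρ²=49 → inactive
o3: d²=26 ≤ ρ²=49; F_rep = 3·(-1,-5)/26² = (-0.0044,-0.0222)
o4: d²=80 > ρ²=49 → inactive
F = F_att + ΣF_rep = (-1.0044,3.9778)
Δp = p'−p = (-0.1256,0.4972); α = Δx/Fx = (-679/5408) / (-679/676) = 1/8
check: Δy/Fy = (2689/5408) / (2689/676) = 1/8 ✓

α = 1/8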